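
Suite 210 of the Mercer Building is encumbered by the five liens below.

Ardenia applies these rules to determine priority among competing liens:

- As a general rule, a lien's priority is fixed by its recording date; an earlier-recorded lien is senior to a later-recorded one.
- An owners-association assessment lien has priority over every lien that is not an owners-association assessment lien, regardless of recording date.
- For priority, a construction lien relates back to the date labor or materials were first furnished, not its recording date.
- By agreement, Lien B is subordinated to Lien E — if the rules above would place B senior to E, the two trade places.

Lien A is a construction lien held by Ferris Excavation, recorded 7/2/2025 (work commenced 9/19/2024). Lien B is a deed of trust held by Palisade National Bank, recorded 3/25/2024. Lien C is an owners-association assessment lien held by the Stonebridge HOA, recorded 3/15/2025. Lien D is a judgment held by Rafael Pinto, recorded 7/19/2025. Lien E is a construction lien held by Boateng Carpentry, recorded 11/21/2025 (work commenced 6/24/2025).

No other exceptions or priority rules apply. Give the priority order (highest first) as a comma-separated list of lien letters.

Adjusting effective dates: A relates back to 9/19/2024 (work commenced); E's effective date is 6/24/2025, when work began.
C is an owners-association assessment lien, so it outranks all other liens regardless of date.
The other liens, earliest effective date first: B (3/25/2024), A (9/19/2024), E (6/24/2025), D (7/19/2025).
The subordination applies — B was senior to E — so B and E swap.

C, E, A, B, D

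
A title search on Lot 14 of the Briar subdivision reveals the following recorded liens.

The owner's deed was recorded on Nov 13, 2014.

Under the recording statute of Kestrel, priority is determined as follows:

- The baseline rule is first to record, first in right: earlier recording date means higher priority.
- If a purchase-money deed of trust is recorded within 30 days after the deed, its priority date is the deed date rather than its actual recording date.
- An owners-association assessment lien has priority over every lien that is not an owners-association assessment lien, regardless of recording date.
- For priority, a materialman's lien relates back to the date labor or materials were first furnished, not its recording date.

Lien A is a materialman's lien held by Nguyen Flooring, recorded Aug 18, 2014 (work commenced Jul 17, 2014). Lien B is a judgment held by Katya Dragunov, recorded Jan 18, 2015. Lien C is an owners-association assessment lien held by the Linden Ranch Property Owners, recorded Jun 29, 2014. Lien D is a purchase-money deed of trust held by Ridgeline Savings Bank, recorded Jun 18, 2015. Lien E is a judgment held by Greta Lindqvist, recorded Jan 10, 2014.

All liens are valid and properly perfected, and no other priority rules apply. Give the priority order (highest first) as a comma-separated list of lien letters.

Adjusting effective dates: A's effective date is Jul 17, 2014, when work began; D missed the 30-day window (217 days after the deed), so its recording date stands.
C, as an owners-association assessment lien, has superpriority and ranks first.
Ordering the rest by effective date: E (Jan 10, 2014), A (Jul 17, 2014), B (Jan 18, 2015), D (Jun 18, 2015).

C, E, A, B, D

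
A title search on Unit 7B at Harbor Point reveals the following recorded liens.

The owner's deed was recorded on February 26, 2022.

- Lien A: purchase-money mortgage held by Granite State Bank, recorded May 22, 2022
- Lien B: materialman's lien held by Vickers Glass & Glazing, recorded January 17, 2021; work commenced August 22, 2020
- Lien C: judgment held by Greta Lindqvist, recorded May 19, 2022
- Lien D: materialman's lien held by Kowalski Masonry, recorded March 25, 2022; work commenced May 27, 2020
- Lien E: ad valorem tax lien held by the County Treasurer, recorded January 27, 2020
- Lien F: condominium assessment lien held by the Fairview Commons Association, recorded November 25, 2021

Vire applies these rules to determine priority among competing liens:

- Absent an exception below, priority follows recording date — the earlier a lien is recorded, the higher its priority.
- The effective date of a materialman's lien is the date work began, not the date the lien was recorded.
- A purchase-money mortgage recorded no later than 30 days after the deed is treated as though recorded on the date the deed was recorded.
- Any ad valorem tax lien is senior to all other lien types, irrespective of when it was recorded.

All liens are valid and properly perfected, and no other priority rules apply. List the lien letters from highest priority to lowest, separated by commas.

E, D, B, F, C, A

Effective dates: A missed the 30-day window (85 days after the deed), so its recording date stands; B's effective date is August 22, 2020, when work began; D is treated as recorded May 27, 2020, the work-commencement date.
E is an ad valorem tax lien and takes priority over every other lien.
Among the remaining liens, by effective date: D (May 27, 2020), B (August 22, 2020), F (November 25, 2021), C (May 19, 2022), A (May 22, 2022).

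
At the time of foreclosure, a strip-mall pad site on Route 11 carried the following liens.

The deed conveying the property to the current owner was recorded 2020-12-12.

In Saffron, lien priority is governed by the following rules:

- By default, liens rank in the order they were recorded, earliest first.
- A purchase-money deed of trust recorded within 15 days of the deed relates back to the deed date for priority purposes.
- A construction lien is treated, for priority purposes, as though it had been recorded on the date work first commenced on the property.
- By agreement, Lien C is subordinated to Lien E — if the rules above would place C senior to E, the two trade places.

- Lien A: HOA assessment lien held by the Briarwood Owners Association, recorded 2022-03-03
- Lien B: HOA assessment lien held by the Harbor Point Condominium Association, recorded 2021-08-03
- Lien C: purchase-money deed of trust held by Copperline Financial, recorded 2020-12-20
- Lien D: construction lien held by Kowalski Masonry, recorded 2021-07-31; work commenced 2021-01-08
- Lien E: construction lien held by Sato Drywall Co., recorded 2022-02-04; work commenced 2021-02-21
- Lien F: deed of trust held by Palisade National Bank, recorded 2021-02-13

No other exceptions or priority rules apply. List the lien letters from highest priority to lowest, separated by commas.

First, effective dates: C was recorded within the 15-day window, so its effective date is the deed date 2020-12-12; D's effective date is 2021-01-08, when work began; E's effective date is 2021-02-21, when work began.
By effective date, earliest first: C (2020-12-12), D (2021-01-08), F (2021-02-13), E (2021-02-21), B (2021-08-03), A (2022-03-03).
The subordination applies — C was senior to E — so C and E swap.

E, D, F, C, B, A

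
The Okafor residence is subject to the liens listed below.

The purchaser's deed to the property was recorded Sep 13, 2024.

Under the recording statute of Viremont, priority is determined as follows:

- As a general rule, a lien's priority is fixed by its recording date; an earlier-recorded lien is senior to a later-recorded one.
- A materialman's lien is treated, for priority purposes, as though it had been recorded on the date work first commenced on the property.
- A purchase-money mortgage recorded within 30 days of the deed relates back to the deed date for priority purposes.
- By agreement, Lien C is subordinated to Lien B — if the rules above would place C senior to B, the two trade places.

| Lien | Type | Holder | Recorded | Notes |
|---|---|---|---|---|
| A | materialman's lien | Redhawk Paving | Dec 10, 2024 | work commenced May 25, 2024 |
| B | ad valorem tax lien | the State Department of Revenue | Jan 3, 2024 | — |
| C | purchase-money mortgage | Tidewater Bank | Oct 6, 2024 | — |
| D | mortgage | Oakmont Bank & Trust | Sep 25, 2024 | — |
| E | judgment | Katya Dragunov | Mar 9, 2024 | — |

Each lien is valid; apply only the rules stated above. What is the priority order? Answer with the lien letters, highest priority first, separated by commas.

B, E, A, C, D

Effective dates: A is treated as recorded May 25, 2024, the work-commencement date; C relates back to the deed date Sep 13, 2024.
By effective date, earliest first: B (Jan 3, 2024), E (Mar 9, 2024), A (May 25, 2024), C (Sep 13, 2024), D (Sep 25, 2024).
C already ranks below B; the subordination has no effect.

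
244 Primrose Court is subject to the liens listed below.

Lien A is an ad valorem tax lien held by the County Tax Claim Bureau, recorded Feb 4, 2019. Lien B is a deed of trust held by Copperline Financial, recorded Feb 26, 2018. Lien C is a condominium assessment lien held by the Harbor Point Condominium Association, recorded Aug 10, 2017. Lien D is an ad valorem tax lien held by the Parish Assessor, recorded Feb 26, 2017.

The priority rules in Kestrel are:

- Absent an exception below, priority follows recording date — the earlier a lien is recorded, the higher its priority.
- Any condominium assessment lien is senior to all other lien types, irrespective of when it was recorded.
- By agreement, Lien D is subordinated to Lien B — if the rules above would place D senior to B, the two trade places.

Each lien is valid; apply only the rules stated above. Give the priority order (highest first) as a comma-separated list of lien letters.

As a condominium assessment lien, C is senior to every other lien.
The other liens, earliest effective date first: D (Feb 26, 2017), B (Feb 26, 2018), A (Feb 4, 2019).
D is senior to B before the subordination, so the two trade places.

C, B, D, A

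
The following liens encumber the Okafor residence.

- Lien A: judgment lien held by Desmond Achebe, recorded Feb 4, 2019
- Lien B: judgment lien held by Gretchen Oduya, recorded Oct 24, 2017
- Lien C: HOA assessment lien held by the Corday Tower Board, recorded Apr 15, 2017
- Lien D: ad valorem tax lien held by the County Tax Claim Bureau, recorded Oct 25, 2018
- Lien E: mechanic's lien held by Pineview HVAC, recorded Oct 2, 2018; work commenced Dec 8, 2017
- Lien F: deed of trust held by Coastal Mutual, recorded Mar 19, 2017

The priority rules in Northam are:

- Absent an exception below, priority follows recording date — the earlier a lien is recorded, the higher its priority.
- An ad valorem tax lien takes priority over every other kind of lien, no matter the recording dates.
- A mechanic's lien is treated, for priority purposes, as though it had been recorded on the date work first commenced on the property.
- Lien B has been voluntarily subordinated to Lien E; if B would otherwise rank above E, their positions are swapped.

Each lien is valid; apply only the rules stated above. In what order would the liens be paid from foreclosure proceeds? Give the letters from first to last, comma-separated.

D, F, C, E, B, A

Adjusting effective dates: E relates back to Dec 8, 2017 (work commenced).
D, as an ad valorem tax lien, has superpriority and ranks first.
Remaining liens by effective date: F (Mar 19, 2017), C (Apr 15, 2017), B (Oct 24, 2017), E (Dec 8, 2017), A (Feb 4, 2019).
The subordination applies — B was senior to E — so B and E swap.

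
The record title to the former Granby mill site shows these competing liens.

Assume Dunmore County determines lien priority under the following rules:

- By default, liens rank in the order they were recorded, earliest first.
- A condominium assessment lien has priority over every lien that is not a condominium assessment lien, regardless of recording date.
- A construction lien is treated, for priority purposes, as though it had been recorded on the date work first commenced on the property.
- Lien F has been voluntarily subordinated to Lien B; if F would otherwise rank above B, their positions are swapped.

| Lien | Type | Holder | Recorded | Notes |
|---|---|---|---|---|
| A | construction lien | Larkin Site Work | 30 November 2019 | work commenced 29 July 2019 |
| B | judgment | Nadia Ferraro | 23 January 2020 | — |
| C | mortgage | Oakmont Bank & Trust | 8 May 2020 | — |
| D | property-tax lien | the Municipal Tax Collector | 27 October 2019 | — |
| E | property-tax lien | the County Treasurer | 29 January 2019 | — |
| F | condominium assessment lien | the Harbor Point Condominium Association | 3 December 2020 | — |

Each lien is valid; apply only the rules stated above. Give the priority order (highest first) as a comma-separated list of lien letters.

Effective dates: A relates back to 29 July 2019 (work commenced).
F is a condominium assessment lien and takes priority over every other lien.
Among the remaining liens, by effective date: E (29 January 2019), A (29 July 2019), D (27 October 2019), B (23 January 2020), C (8 May 2020).
F would otherwise be senior to B, so under the subordination agreement F and B exchange positions.

B, E, A, D, F, C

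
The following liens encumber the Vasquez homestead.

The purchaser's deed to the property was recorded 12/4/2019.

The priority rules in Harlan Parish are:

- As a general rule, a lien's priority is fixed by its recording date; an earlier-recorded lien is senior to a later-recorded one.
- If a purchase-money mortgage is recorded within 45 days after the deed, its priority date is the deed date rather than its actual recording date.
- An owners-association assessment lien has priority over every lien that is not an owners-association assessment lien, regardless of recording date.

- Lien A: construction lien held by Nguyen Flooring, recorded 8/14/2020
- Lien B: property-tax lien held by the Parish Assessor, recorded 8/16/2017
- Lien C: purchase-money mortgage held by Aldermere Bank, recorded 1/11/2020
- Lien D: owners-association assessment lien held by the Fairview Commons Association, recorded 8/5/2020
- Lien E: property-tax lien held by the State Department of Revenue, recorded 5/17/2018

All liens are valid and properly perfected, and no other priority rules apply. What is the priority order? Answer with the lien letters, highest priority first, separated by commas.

D, B, E, C, A

Effective dates after the stated exceptions: C relates back to the deed date 12/4/2019.
As an owners-association assessment lien, D is senior to every other lien.
The other liens, earliest effective date first: B (8/16/2017), E (5/17/2018), C (12/4/2019), A (8/14/2020).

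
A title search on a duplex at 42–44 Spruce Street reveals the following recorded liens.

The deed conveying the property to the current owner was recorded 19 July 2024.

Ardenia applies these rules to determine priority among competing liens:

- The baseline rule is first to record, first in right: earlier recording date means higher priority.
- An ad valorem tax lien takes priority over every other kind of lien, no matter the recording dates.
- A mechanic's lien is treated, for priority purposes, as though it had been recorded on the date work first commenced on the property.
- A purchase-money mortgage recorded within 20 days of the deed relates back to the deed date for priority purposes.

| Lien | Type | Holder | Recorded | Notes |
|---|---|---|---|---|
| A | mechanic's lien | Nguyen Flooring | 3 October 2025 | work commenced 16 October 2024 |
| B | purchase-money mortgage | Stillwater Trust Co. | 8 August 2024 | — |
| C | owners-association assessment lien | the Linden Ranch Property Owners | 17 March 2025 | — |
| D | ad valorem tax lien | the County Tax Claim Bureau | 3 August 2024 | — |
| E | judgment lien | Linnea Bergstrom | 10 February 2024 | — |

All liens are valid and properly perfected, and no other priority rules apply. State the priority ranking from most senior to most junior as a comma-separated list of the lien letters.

D, E, B, A, C

Effective dates after the stated exceptions: A relates back to 16 October 2024 (work commenced); B's effective date is the deed date, 19 July 2024.
D is an ad valorem tax lien and takes priority over every other lien.
Ordering the rest by effective date: E (10 February 2024), B (19 July 2024), A (16 October 2024), C (17 March 2025).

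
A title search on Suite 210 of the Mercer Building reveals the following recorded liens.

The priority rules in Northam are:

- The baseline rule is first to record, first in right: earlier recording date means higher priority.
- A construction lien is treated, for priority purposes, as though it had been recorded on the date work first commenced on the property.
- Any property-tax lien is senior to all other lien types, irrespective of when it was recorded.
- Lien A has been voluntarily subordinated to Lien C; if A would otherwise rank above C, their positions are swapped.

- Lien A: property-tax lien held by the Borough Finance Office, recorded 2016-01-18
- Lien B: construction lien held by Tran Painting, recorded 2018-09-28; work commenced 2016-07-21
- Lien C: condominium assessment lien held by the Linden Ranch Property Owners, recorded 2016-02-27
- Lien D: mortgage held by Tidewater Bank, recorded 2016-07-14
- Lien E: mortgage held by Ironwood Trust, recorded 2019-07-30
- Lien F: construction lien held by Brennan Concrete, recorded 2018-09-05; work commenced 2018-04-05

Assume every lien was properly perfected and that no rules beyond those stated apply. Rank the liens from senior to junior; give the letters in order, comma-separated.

First, effective dates: B relates back to 2016-07-21 (work commenced); F's effective date is 2018-04-05, when work began.
As a property-tax lien, A is senior to every other lien.
The other liens, earliest effective date first: C (2016-02-27), D (2016-07-14), B (2016-07-21), F (2018-04-05), E (2019-07-30).
The subordination applies — A was senior to C — so A and C swap.

C, A, D, B, F, E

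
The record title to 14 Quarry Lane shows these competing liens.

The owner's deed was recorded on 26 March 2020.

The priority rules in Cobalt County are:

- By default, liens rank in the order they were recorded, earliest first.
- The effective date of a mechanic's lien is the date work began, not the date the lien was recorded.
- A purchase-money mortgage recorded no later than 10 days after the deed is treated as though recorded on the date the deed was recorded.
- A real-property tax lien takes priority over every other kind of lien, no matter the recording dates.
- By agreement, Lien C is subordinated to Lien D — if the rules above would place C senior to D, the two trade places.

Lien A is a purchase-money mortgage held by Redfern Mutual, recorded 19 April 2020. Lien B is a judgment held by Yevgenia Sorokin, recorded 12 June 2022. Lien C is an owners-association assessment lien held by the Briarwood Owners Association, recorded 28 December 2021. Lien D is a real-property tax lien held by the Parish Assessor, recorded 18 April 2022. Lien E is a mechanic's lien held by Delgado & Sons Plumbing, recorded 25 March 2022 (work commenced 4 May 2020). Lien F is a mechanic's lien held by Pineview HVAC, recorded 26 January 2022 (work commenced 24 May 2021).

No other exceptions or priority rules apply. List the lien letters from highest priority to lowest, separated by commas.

First, effective dates: A was recorded 24 days after the deed — beyond 10 days — so no relation-back applies; E relates back to 4 May 2020 (work commenced); F's effective date is 24 May 2021, when work began.
D is a real-property tax lien and takes priority over every other lien.
Ordering the rest by effective date: A (19 April 2020), E (4 May 2020), F (24 May 2021), C (28 December 2021), B (12 June 2022).
C already ranks below D; the subordination has no effect.

D, A, E, F, C, B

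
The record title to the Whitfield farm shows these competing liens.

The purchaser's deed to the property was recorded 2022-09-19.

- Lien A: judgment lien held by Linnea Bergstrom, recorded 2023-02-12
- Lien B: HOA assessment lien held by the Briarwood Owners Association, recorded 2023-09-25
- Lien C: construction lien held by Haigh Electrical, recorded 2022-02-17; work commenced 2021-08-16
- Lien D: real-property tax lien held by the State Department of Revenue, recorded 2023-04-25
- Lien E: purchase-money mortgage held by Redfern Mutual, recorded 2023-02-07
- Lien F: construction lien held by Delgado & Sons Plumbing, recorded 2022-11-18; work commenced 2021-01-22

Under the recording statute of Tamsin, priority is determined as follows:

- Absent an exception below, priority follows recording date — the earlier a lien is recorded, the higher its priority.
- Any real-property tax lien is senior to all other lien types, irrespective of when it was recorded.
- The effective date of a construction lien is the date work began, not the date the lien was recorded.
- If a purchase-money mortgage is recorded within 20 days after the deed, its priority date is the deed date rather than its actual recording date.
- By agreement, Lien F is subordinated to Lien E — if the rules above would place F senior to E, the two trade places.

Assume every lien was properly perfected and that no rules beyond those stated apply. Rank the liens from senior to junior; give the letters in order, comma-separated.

Adjusting effective dates: C is treated as recorded 2021-08-16, the work-commencement date; E missed the 20-day window (141 days after the deed), so its recording date stands; F is treated as recorded 2021-01-22, the work-commencement date.
As a real-property tax lien, D is senior to every other lien.
Remaining liens by effective date: F (2021-01-22), C (2021-08-16), E (2023-02-07), A (2023-02-12), B (2023-09-25).
Because F would otherwise rank above E, the subordination swaps them.

D, E, C, F, A, B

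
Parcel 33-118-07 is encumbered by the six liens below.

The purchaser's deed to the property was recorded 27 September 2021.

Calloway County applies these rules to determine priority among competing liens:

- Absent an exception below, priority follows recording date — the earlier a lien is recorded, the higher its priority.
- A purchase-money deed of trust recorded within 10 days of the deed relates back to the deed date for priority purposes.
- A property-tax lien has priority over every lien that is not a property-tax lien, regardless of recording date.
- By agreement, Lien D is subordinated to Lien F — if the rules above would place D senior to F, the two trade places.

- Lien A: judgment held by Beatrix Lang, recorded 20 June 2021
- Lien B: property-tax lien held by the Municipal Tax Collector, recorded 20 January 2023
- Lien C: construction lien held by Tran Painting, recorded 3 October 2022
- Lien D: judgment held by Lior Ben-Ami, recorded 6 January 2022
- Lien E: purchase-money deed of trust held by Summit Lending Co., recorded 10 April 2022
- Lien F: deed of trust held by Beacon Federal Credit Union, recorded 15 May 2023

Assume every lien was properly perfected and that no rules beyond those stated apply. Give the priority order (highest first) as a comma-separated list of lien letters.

B, A, F, E, C, D

Adjusting effective dates: E was recorded 195 days after the deed, outside the 10-day window, so it keeps its recording date.
B is a property-tax lien, so it outranks all other liens regardless of date.
The other liens, earliest effective date first: A (20 June 2021), D (6 January 2022), E (10 April 2022), C (3 October 2022), F (15 May 2023).
D is senior to F before the subordination, so the two trade places.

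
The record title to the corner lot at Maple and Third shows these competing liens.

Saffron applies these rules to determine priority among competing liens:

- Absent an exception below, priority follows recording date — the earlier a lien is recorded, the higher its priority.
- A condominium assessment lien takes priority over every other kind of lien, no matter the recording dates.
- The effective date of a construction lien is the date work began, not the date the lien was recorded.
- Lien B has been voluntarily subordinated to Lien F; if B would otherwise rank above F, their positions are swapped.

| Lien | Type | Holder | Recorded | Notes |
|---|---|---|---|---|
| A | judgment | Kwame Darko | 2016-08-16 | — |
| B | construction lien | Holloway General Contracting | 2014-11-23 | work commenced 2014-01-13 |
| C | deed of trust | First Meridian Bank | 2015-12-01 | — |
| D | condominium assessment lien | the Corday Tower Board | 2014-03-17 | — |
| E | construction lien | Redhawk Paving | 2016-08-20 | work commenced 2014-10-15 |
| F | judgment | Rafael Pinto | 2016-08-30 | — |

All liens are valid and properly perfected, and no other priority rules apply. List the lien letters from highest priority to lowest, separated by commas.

D, F, E, C, A, B

Effective dates: B relates back to 2014-01-13 (work commenced); E relates back to 2014-10-15 (work commenced).
As a condominium assessment lien, D is senior to every other lien.
Ordering the rest by effective date: B (2014-01-13), E (2014-10-15), C (2015-12-01), A (2016-08-16), F (2016-08-30).
B is senior to F before the subordination, so the two trade places.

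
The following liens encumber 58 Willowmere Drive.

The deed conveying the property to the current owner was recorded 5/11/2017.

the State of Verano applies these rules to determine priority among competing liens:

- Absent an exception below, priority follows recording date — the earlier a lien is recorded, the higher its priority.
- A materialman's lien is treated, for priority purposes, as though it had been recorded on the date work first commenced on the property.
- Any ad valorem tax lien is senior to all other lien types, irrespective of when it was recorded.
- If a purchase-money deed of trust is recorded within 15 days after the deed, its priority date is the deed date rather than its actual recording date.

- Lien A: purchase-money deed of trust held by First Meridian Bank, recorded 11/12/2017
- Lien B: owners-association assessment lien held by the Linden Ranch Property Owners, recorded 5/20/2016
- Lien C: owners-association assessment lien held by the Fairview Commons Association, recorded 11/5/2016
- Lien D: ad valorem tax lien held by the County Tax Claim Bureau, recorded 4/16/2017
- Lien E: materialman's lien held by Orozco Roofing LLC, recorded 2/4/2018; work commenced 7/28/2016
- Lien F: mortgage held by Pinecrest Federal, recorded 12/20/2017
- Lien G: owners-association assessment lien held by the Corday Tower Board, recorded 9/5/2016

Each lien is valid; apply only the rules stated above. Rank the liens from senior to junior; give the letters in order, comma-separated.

D, B, E, G, C, A, F

Effective dates after the stated exceptions: A was recorded 185 days after the deed — beyond 15 days — so no relation-back applies; E is treated as recorded 7/28/2016, the work-commencement date.
D is an ad valorem tax lien, so it outranks all other liens regardless of date.
Among the remaining liens, by effective date: B (5/20/2016), E (7/28/2016), G (9/5/2016), C (11/5/2016), A (11/12/2017), F (12/20/2017).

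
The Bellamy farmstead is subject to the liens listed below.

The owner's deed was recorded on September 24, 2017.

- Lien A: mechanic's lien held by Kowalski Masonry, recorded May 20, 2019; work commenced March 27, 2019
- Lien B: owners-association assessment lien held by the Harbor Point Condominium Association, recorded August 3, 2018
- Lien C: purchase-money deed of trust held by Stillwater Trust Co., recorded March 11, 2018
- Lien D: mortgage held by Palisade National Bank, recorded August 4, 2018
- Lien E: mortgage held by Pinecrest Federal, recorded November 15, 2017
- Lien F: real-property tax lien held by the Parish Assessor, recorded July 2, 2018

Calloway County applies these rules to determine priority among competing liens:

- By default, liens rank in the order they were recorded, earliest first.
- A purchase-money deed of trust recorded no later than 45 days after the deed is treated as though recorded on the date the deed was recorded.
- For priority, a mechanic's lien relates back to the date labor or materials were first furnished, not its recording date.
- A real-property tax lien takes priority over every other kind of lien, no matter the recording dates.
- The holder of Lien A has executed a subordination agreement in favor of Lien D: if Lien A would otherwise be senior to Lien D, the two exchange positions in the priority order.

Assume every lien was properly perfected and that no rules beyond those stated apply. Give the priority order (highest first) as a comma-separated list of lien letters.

First, effective dates: A's effective date is March 27, 2019, when work began; C was recorded 168 days after the deed — beyond 45 days — so no relation-back applies.
F, as a real-property tax lien, has superpriority and ranks first.
Remaining liens by effective date: E (November 15, 2017), C (March 11, 2018), B (August 3, 2018), D (August 4, 2018), A (March 27, 2019).
Since A is not senior to D, the subordination leaves the order unchanged.

F, E, C, B, D, A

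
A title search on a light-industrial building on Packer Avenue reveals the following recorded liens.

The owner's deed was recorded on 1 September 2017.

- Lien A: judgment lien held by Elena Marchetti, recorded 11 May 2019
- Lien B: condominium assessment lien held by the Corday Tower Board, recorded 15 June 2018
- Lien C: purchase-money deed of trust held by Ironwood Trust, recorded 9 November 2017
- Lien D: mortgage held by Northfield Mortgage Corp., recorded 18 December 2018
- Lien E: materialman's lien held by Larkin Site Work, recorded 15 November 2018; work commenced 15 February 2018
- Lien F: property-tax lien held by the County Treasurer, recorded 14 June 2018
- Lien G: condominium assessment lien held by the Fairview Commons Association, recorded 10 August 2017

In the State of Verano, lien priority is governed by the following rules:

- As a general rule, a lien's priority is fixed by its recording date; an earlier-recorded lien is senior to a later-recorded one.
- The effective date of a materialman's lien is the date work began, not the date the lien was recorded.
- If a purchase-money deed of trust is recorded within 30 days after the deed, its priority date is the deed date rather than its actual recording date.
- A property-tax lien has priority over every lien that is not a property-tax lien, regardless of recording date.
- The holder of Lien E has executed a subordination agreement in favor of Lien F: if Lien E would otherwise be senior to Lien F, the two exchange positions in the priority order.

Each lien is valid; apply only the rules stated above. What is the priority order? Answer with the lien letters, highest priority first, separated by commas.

Adjusting effective dates: C missed the 30-day window (69 days after the deed), so its recording date stands; E is treated as recorded 15 February 2018, the work-commencement date.
As a property-tax lien, F is senior to every other lien.
Remaining liens by effective date: G (10 August 2017), C (9 November 2017), E (15 February 2018), B (15 June 2018), D (18 December 2018), A (11 May 2019).
Since E is not senior to F, the subordination leaves the order unchanged.

F, G, C, E, B, D, A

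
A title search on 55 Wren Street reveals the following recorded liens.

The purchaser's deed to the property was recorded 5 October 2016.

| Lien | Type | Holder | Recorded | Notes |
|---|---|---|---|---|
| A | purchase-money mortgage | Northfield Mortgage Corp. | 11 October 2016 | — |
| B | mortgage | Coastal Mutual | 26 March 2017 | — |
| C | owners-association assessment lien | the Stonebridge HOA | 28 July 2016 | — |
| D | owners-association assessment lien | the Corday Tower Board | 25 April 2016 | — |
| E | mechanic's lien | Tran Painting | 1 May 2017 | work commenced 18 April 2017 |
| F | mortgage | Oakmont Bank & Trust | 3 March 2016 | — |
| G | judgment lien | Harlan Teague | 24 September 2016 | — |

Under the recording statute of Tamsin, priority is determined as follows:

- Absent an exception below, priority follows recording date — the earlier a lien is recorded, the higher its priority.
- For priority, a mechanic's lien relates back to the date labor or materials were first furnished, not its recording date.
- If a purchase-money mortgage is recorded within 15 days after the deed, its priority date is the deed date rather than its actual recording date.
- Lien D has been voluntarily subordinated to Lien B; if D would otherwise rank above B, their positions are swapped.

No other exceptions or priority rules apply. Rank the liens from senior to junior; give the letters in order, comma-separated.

Effective dates: A was recorded within the 15-day window, so its effective date is the deed date 5 October 2016; E's effective date is 18 April 2017, when work began.
Sorted by effective date: F (3 March 2016), D (25 April 2016), C (28 July 2016), G (24 September 2016), A (5 October 2016), B (26 March 2017), E (18 April 2017).
The subordination applies — D was senior to B — so D and B swap.

F, B, C, G, A, D, E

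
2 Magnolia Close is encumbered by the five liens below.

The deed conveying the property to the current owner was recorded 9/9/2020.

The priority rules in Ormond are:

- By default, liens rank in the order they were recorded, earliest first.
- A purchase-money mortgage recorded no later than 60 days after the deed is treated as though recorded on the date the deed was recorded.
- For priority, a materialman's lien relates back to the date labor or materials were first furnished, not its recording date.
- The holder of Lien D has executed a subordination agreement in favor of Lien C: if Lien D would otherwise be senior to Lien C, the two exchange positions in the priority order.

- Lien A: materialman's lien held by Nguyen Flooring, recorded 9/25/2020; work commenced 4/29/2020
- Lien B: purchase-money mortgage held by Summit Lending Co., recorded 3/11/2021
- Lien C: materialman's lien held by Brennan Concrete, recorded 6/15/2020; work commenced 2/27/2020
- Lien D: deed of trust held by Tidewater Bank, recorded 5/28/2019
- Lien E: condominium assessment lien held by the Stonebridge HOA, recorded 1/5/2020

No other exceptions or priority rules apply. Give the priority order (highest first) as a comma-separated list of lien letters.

C, E, D, A, B

Adjusting effective dates: A's effective date is 4/29/2020, when work began; B missed the 60-day window (183 days after the deed), so its recording date stands; C's effective date is 2/27/2020, when work began.
By effective date: D (5/28/2019), E (1/5/2020), C (2/27/2020), A (4/29/2020), B (3/11/2021).
The subordination applies — D was senior to C — so D and C swap.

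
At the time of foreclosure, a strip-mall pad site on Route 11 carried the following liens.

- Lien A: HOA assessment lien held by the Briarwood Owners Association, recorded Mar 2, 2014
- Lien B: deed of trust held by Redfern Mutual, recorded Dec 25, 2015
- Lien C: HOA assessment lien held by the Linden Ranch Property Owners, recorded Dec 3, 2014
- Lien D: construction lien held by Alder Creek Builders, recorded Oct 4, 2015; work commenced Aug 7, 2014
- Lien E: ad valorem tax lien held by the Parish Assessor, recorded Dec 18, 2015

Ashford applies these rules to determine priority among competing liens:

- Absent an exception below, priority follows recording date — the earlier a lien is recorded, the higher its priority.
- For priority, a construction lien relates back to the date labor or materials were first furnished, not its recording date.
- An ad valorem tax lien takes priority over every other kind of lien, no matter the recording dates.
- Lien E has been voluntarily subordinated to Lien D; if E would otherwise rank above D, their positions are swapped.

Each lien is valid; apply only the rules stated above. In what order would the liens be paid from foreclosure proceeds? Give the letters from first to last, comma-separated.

D, A, E, C, B

Adjusting effective dates: D is treated as recorded Aug 7, 2014, the work-commencement date.
E is an ad valorem tax lien and takes priority over every other lien.
Ordering the rest by effective date: A (Mar 2, 2014), D (Aug 7, 2014), C (Dec 3, 2014), B (Dec 25, 2015).
Because E would otherwise rank above D, the subordination swaps them.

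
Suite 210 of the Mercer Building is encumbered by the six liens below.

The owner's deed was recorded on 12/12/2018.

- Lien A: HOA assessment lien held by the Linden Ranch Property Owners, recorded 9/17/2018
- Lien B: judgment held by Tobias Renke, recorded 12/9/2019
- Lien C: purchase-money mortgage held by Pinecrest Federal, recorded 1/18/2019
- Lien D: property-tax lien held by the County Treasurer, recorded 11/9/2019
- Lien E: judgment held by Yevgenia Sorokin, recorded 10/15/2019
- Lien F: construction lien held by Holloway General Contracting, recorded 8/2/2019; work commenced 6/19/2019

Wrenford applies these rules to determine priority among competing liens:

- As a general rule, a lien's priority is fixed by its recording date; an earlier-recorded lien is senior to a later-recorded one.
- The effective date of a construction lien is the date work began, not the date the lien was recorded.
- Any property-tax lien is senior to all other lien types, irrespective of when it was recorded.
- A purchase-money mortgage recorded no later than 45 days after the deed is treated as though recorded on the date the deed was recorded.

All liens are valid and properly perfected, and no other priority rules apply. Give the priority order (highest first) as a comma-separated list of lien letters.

D, A, C, F, E, B

Adjusting effective dates: C's effective date is the deed date, 12/12/2018; F relates back to 6/19/2019 (work commenced).
D, as a property-tax lien, has superpriority and ranks first.
Ordering the rest by effective date: A (9/17/2018), C (12/12/2018), F (6/19/2019), E (10/15/2019), B (12/9/2019).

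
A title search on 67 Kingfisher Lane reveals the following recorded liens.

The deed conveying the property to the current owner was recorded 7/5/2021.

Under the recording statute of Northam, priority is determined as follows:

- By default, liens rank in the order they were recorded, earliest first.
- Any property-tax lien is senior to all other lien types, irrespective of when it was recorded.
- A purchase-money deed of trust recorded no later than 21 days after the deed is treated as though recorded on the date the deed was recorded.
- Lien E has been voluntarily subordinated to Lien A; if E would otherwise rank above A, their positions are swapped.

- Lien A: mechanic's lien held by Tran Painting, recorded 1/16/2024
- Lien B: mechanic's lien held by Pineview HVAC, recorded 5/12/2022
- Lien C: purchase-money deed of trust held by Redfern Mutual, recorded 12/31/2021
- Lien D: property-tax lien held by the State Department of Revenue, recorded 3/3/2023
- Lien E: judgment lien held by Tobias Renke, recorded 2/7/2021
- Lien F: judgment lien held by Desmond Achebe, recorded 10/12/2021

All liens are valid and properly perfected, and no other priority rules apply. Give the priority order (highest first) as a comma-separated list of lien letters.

D, A, F, C, B, E

Effective dates after the stated exceptions: C missed the 21-day window (179 days after the deed), so its recording date stands.
D is a property-tax lien and takes priority over every other lien.
Ordering the rest by effective date: E (2/7/2021), F (10/12/2021), C (12/31/2021), B (5/12/2022), A (1/16/2024).
E would otherwise be senior to A, so under the subordination agreement E and A exchange positions.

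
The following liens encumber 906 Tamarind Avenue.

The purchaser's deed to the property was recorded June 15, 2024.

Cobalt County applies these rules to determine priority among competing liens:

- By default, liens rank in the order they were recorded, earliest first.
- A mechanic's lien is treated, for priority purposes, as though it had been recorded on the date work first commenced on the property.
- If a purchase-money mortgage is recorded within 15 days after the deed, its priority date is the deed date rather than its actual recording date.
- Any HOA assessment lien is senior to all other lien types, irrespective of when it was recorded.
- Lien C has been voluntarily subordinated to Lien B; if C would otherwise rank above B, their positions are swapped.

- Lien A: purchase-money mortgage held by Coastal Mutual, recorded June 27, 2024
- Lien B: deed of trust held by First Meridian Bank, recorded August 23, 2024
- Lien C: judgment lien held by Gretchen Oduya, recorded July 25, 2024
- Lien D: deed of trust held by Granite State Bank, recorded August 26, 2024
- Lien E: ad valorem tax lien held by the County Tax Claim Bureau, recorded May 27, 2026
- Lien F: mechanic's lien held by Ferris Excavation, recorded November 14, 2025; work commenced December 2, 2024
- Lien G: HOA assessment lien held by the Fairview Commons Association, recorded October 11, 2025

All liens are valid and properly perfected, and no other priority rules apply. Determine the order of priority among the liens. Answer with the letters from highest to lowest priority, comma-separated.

Adjusting effective dates: A relates back to the deed date June 15, 2024; F's effective date is December 2, 2024, when work began.
G is an HOA assessment lien and takes priority over every other lien.
Ordering the rest by effective date: A (June 15, 2024), C (July 25, 2024), B (August 23, 2024), D (August 26, 2024), F (December 2, 2024), E (May 27, 2026).
C is senior to B before the subordination, so the two trade places.

G, A, B, C, D, F, E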